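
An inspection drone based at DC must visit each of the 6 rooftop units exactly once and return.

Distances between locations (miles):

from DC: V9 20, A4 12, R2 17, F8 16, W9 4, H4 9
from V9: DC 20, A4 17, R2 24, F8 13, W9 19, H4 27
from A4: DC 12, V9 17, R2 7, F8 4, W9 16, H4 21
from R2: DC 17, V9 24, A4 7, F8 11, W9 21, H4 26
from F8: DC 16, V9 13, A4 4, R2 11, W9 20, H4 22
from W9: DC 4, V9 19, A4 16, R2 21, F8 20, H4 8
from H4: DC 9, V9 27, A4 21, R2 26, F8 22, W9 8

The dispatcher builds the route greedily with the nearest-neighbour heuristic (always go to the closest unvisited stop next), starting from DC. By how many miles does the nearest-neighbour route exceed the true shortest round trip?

DC: W9=4, H4=9, A4=12, F8=16, R2=17, V9=20 ⇒ W9
W9: H4=8, A4=16, V9=19, F8=20, R2=21 ⇒ H4
H4: A4=21, F8=22, R2=26, V9=27 ⇒ A4
A4: F8=4, R2=7, V9=17 ⇒ F8
F8: R2=11, V9=13 ⇒ R2
R2: V9=24 ⇒ V9
NN route DC → W9 → H4 → A4 → F8 → R2 → V9 → DC costs 92.
Optimal: DC → R2 → A4 → F8 → V9 → W9 → H4 → DC costs 77 (by enumerating all 360 distinct tours).
Excess = 92 − 77 = 15.

Excess over optimum: 15 miles.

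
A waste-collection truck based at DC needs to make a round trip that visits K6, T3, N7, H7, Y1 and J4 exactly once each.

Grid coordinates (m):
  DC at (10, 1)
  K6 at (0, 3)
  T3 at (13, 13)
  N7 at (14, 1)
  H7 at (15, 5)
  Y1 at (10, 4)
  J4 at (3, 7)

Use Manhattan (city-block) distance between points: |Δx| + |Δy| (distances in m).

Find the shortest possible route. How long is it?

Minimum total distance: 56 m.

DC→K6→T3→N7→H7→Y1→J4→DC: 12+23+13+5+6+10+13 = 82
DC→K6→T3→N7→H7→J4→Y1→DC: 12+23+13+5+14+10+3 = 80
DC→K6→T3→N7→Y1→H7→J4→DC: 12+23+13+7+6+14+13 = 88
DC→K6→T3→N7→Y1→J4→H7→DC: 12+23+13+7+10+14+9 = 88
DC→K6→T3→N7→J4→H7→Y1→DC: 12+23+13+17+14+6+3 = 88
DC→K6→T3→N7→J4→Y1→H7→DC: 12+23+13+17+10+6+9 = 90
DC→K6→T3→H7→N7→Y1→J4→DC: 12+23+10+5+7+10+13 = 80
DC→K6→T3→H7→N7→J4→Y1→DC: 12+23+10+5+17+10+3 = 80
… (352 more)
DC→N7→H7→T3→J4→K6→Y1→DC: 4+5+10+16+7+11+3 = 56  ← best
The minimum is 56.
One optimal route: DC → N7 → H7 → T3 → J4 → K6 → Y1 → DC (or its reverse).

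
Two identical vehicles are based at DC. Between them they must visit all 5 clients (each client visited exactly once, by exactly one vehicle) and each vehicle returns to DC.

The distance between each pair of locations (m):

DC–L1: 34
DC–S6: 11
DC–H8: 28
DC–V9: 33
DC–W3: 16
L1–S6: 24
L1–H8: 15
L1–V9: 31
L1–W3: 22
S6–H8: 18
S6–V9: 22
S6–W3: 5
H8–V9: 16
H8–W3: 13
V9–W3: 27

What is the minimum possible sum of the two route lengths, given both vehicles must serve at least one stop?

Minimum combined distance: 124 m.

Try each way of splitting the stops between the two vehicles (each non-empty) and, for each split, find the best tour for each vehicle:
  {L1} + {S6, H8, V9, W3}: 68 + 78 = 146
  {S6} + {L1, H8, V9, W3}: 22 + 102 = 124
  {L1, S6} + {H8, V9, W3}: 69 + 78 = 147
  {H8} + {L1, S6, V9, W3}: 56 + 102 = 158
  {L1, H8} + {S6, V9, W3}: 77 + 76 = 153
  {S6, H8} + {L1, V9, W3}: 57 + 102 = 159
  … (15 splits in total)
Best: vehicle 1 DC → S6 → DC = 22; vehicle 2 DC → V9 → H8 → L1 → W3 → DC = 102; combined 124.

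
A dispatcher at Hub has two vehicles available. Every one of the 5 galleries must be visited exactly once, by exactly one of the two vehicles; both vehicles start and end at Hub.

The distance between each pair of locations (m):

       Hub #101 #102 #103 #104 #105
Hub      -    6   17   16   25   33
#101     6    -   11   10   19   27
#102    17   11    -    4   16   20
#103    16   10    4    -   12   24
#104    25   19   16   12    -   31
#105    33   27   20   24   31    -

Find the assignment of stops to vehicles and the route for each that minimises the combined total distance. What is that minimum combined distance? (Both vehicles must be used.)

106 m — the smallest possible combined total.

Try each way of splitting the stops between the two vehicles (each non-empty) and, for each split, find the best tour for each vehicle:
  {#101} + {#102, #103, #104, #105}: 12 + 94 = 106
  {#102} + {#101, #103, #104, #105}: 34 + 92 = 126
  {#101, #102} + {#103, #104, #105}: 34 + 92 = 126
  {#103} + {#101, #102, #104, #105}: 32 + 93 = 125
  {#101, #103} + {#102, #104, #105}: 32 + 93 = 125
  {#102, #103} + {#101, #104, #105}: 37 + 89 = 126
  … (15 splits in total)
Best: vehicle 1 Hub → #101 → Hub = 12; vehicle 2 Hub → #104 → #103 → #102 → #105 → Hub = 94; combined 106.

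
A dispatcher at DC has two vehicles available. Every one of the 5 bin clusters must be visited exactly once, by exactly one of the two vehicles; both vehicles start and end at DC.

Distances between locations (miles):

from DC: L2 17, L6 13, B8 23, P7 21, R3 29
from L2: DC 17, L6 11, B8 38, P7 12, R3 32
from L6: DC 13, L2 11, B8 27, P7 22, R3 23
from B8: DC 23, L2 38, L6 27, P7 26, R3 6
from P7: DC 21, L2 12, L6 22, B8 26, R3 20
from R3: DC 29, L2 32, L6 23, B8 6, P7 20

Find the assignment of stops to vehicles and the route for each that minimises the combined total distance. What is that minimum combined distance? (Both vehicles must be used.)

Try each way of splitting the stops between the two vehicles (each non-empty) and, for each split, find the best tour for each vehicle:
  {L2} + {L6, B8, P7, R3}: 34 + 84 = 118
  {L6} + {L2, B8, P7, R3}: 26 + 78 = 104
  {L2, L6} + {B8, P7, R3}: 41 + 70 = 111
  {B8} + {L2, L6, P7, R3}: 46 + 85 = 131
  {L2, B8} + {L6, P7, R3}: 78 + 77 = 155
  {L6, B8} + {L2, P7, R3}: 63 + 78 = 141
  … (15 splits in total)
Best: vehicle 1 DC → L6 → DC = 26; vehicle 2 DC → L2 → P7 → R3 → B8 → DC = 78; combined 104.

Minimum combined distance: 104 miles.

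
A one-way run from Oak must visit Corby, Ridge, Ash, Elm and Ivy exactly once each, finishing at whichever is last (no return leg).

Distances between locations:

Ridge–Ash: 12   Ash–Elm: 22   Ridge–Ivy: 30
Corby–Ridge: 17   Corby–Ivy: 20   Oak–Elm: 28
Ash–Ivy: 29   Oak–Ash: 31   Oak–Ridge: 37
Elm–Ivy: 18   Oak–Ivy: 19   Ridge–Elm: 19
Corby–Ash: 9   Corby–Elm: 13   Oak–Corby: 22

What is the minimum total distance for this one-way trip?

There are 5! = 120 possible orderings.
Oak - Corby - Ridge - Ash - Elm - Ivy: 22+17+12+22+18 = 91
Oak - Corby - Ridge - Ash - Ivy - Elm: 22+17+12+29+18 = 98
Oak - Corby - Ridge - Elm - Ash - Ivy: 22+17+19+22+29 = 109
Oak - Corby - Ridge - Elm - Ivy - Ash: 22+17+19+18+29 = 105
Oak - Corby - Ridge - Ivy - Ash - Elm: 22+17+30+29+22 = 120
Oak - Corby - Ridge - Ivy - Elm - Ash: 22+17+30+18+22 = 109
Oak - Corby - Ash - Ridge - Elm - Ivy: 22+9+12+19+18 = 80
Oak - Corby - Ash - Ridge - Ivy - Elm: 22+9+12+30+18 = 91
Oak - Corby - Ash - Elm - Ridge - Ivy: 22+9+22+19+30 = 102
Oak - Corby - Ash - Elm - Ivy - Ridge: 22+9+22+18+30 = 101
Oak - Corby - Ash - Ivy - Ridge - Elm: 22+9+29+30+19 = 109
Oak - Corby - Ash - Ivy - Elm - Ridge: 22+9+29+18+19 = 97
Oak - Corby - Elm - Ridge - Ash - Ivy: 22+13+19+12+29 = 95
Oak - Corby - Elm - Ridge - Ivy - Ash: 22+13+19+30+29 = 113
… (106 more)
Oak - Ivy - Elm - Corby - Ash - Ridge: 19+18+13+9+12 = 71  ← best
The minimum is 71.
One shortest path: Oak → Ivy → Elm → Corby → Ash → Ridge.

Minimum one-way distance = 71.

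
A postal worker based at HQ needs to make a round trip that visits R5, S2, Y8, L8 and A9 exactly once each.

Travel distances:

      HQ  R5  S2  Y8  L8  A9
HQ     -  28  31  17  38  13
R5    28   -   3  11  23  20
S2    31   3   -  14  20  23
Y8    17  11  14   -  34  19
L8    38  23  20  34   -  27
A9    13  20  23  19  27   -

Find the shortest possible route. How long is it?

Shortest round trip = 91.

With 5 stops there are 5!/2 = 60 distinct round trips (a route and its reverse cost the same).
HQ-R5-S2-Y8-L8-A9-HQ: 28+3+14+34+27+13 = 119
HQ-R5-S2-Y8-A9-L8-HQ: 28+3+14+19+27+38 = 129
HQ-R5-S2-L8-Y8-A9-HQ: 28+3+20+34+19+13 = 117
HQ-R5-S2-L8-A9-Y8-HQ: 28+3+20+27+19+17 = 114
HQ-R5-S2-A9-Y8-L8-HQ: 28+3+23+19+34+38 = 145
HQ-R5-S2-A9-L8-Y8-HQ: 28+3+23+27+34+17 = 132
HQ-R5-Y8-S2-L8-A9-HQ: 28+11+14+20+27+13 = 113
HQ-R5-Y8-S2-A9-L8-HQ: 28+11+14+23+27+38 = 141
HQ-R5-Y8-L8-S2-A9-HQ: 28+11+34+20+23+13 = 129
HQ-R5-Y8-L8-A9-S2-HQ: 28+11+34+27+23+31 = 154
HQ-R5-Y8-A9-S2-L8-HQ: 28+11+19+23+20+38 = 139
HQ-R5-Y8-A9-L8-S2-HQ: 28+11+19+27+20+31 = 136
HQ-R5-L8-S2-Y8-A9-HQ: 28+23+20+14+19+13 = 117
HQ-R5-L8-S2-A9-Y8-HQ: 28+23+20+23+19+17 = 130
… (46 more)
HQ-Y8-R5-S2-L8-A9-HQ: 17+11+3+20+27+13 = 91  ← best
The minimum is 91.
One optimal route: HQ → Y8 → R5 → S2 → L8 → A9 → HQ (or its reverse).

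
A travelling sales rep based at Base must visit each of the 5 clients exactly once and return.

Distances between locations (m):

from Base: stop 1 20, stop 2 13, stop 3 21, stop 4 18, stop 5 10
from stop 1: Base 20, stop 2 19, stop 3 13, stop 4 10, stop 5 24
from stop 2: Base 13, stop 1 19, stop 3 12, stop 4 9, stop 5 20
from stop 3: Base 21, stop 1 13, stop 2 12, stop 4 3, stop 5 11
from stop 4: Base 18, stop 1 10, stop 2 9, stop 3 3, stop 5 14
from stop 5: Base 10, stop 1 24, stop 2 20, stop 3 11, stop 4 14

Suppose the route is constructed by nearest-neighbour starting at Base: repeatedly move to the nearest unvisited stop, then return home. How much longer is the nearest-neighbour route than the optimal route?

Base: stop 5=10, stop 2=13, stop 4=18, stop 1=20, stop 3=21 ⇒ stop 5
stop 5: stop 3=11, stop 4=14, stop 2=20, stop 1=24 ⇒ stop 3
stop 3: stop 4=3, stop 2=12, stop 1=13 ⇒ stop 4
stop 4: stop 2=9, stop 1=10 ⇒ stop 2
stop 2: stop 1=19 ⇒ stop 1
NN route Base → stop 5 → stop 3 → stop 4 → stop 2 → stop 1 → Base costs 72.
Optimal: Base → stop 2 → stop 1 → stop 4 → stop 3 → stop 5 → Base costs 66 (by enumerating all 60 distinct tours).
Excess = 72 − 66 = 6.

6 m longer than the optimal tour.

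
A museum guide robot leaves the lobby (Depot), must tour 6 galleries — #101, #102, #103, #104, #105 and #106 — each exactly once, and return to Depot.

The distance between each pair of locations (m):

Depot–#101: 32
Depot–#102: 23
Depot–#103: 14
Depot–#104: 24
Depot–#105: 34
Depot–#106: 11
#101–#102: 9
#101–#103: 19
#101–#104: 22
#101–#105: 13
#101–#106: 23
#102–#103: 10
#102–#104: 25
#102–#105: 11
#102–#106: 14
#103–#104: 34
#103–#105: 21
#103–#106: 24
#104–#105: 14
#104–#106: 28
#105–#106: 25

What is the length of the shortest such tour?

99 m — the shortest possible round trip.

With 6 stops there are 6!/2 = 360 distinct round trips (a route and its reverse cost the same).
Depot-#101-#102-#103-#104-#105-#106-Depot: 32+9+10+34+14+25+11 = 135
Depot-#101-#102-#103-#104-#106-#105-Depot: 32+9+10+34+28+25+34 = 172
Depot-#101-#102-#103-#105-#104-#106-Depot: 32+9+10+21+14+28+11 = 125
Depot-#101-#102-#103-#105-#106-#104-Depot: 32+9+10+21+25+28+24 = 149
Depot-#101-#102-#103-#106-#104-#105-Depot: 32+9+10+24+28+14+34 = 151
Depot-#101-#102-#103-#106-#105-#104-Depot: 32+9+10+24+25+14+24 = 138
Depot-#101-#102-#104-#103-#105-#106-Depot: 32+9+25+34+21+25+11 = 157
Depot-#101-#102-#104-#103-#106-#105-Depot: 32+9+25+34+24+25+34 = 183
… (352 more)
Depot-#103-#102-#101-#105-#104-#106-Depot: 14+10+9+13+14+28+11 = 99  ← best
The minimum is 99.
One optimal route: Depot → #103 → #102 → #101 → #105 → #104 → #106 → Depot (or its reverse).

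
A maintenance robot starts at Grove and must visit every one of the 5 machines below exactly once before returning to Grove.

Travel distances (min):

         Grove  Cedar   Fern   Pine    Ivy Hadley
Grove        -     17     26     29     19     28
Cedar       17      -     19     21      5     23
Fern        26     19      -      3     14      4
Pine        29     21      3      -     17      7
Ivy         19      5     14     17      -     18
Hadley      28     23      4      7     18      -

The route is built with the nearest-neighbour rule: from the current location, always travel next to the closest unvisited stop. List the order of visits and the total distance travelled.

Total distance 74 min via the nearest-neighbour route Grove → Cedar → Ivy → Fern → Pine → Hadley → Grove.

Grove → [Cedar:17 / Ivy:19 / Fern:26 / Hadley:28 / Pine:29] → Cedar (17)
Cedar → [Ivy:5 / Fern:19 / Pine:21 / Hadley:23] → Ivy (5)
Ivy → [Fern:14 / Pine:17 / Hadley:18] → Fern (14)
Fern → [Pine:3 / Hadley:4] → Pine (3)
Pine → [Hadley:7] → Hadley (7)
Return Hadley→Grove: 28.
Total = 17 + 5 + 14 + 3 + 7 + 28 = 74.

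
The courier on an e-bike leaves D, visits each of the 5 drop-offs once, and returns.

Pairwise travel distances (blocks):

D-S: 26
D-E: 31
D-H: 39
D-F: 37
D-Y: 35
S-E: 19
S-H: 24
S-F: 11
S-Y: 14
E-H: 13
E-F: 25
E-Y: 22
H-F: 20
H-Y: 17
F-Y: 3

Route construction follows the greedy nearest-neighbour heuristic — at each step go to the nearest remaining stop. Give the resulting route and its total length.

101 blocks along D → S → F → Y → H → E → D.

At D the remaining stops are S 26, E 31, Y 35, F 37, H 39; go to S.
At S the remaining stops are F 11, Y 14, E 19, H 24; go to F.
At F the remaining stops are Y 3, H 20, E 25; go to Y.
At Y the remaining stops are H 17, E 22; go to H.
At H the remaining stops are E 13; go to E.
Return E→D: 31.
Total = 26 + 11 + 3 + 17 + 13 + 31 = 101.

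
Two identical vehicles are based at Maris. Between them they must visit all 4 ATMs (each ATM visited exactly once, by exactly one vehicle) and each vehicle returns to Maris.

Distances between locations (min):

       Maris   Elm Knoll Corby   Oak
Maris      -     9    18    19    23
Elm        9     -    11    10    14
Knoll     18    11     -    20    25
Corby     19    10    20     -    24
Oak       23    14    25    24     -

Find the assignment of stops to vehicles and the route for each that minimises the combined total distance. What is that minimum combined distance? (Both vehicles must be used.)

Try each way of splitting the stops between the two vehicles (each non-empty) and, for each split, find the best tour for each vehicle:
  {Elm} + {Knoll, Corby, Oak}: 18 + 85 = 103
  {Knoll} + {Elm, Corby, Oak}: 36 + 66 = 102
  {Elm, Knoll} + {Corby, Oak}: 38 + 66 = 104
  {Corby} + {Elm, Knoll, Oak}: 38 + 66 = 104
  {Elm, Corby} + {Knoll, Oak}: 38 + 66 = 104
  {Knoll, Corby} + {Elm, Oak}: 57 + 46 = 103
  … (7 splits in total)
Best: vehicle 1 Maris → Knoll → Maris = 36; vehicle 2 Maris → Elm → Corby → Oak → Maris = 66; combined 102.

Minimum combined distance: 102 min.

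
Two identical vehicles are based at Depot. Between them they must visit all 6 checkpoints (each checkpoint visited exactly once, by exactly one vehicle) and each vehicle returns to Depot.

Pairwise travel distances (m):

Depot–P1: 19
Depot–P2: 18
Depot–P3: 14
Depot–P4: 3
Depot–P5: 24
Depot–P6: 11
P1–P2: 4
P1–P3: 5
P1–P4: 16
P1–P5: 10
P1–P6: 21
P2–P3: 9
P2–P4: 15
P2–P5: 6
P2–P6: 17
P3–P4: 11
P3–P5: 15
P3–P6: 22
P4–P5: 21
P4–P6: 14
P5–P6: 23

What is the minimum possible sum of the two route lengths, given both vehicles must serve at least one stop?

69 m — the smallest possible combined total.

Check every non-empty split of the stops between the two vehicles; for each half take its own optimal tour:
  {P1} + {P2, P3, P4, P5, P6}: 38 + 63 = 101
  {P2} + {P1, P3, P4, P5, P6}: 36 + 63 = 99
  {P1, P2} + {P3, P4, P5, P6}: 41 + 63 = 104
  {P3} + {P1, P2, P4, P5, P6}: 28 + 63 = 91
  {P1, P3} + {P2, P4, P5, P6}: 38 + 58 = 96
  {P2, P3} + {P1, P4, P5, P6}: 41 + 63 = 104
  … (31 splits in total)
  {P4} + {P1, P2, P3, P5, P6}: 6 + 63 = 69  ← best
Best: vehicle 1 Depot → P4 → Depot = 6; vehicle 2 Depot → P3 → P1 → P2 → P5 → P6 → Depot = 63; combined 69.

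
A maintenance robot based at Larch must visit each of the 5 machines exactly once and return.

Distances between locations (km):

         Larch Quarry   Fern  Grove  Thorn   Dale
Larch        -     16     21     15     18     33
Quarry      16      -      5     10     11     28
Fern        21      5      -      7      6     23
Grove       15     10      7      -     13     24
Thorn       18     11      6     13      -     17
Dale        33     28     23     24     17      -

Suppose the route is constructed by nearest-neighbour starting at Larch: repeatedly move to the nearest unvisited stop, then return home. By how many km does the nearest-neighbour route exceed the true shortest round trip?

The nearest-neighbour route is 5 km longer than optimal.

Larch: Grove=15, Quarry=16, Thorn=18, Fern=21, Dale=33 ⇒ Grove
Grove: Fern=7, Quarry=10, Thorn=13, Dale=24 ⇒ Fern
Fern: Quarry=5, Thorn=6, Dale=23 ⇒ Quarry
Quarry: Thorn=11, Dale=28 ⇒ Thorn
Thorn: Dale=17 ⇒ Dale
NN route Larch → Grove → Fern → Quarry → Thorn → Dale → Larch costs 88.
Optimal: Larch → Quarry → Fern → Thorn → Dale → Grove → Larch costs 83 (by enumerating all 60 distinct tours).
Excess = 88 − 83 = 5.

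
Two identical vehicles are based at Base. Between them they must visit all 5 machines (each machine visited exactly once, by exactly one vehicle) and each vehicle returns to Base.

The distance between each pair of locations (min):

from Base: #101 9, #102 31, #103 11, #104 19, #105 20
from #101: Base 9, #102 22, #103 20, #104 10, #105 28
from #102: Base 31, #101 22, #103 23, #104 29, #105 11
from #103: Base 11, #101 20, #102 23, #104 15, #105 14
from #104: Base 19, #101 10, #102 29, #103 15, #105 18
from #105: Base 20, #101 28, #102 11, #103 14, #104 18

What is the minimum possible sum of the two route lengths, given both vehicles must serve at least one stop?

Check every non-empty split of the stops between the two vehicles; for each half take its own optimal tour:
  {#101} + {#102, #103, #104, #105}: 18 + 82 = 100
  {#102} + {#101, #103, #104, #105}: 62 + 62 = 124
  {#101, #102} + {#103, #104, #105}: 62 + 62 = 124
  {#103} + {#101, #102, #104, #105}: 22 + 79 = 101
  {#101, #103} + {#102, #104, #105}: 40 + 79 = 119
  {#102, #103} + {#101, #104, #105}: 65 + 57 = 122
  … (15 splits in total)
Best: vehicle 1 Base → #101 → Base = 18; vehicle 2 Base → #103 → #102 → #105 → #104 → Base = 82; combined 100.

Minimum combined distance: 100 min.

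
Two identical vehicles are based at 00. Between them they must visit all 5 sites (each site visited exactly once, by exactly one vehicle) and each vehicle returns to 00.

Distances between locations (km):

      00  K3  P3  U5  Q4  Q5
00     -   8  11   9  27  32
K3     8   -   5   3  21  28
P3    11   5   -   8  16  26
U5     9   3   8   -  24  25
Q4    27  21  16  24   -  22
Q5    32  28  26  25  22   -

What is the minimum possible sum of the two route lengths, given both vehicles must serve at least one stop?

Check every non-empty split of the stops between the two vehicles; for each half take its own optimal tour:
  {K3} + {P3, U5, Q4, Q5}: 16 + 83 = 99
  {P3} + {K3, U5, Q4, Q5}: 22 + 85 = 107
  {K3, P3} + {U5, Q4, Q5}: 24 + 83 = 107
  {U5} + {K3, P3, Q4, Q5}: 18 + 83 = 101
  {K3, U5} + {P3, Q4, Q5}: 20 + 81 = 101
  {P3, U5} + {K3, Q4, Q5}: 28 + 83 = 111
  … (15 splits in total)
Best: vehicle 1 00 → K3 → 00 = 16; vehicle 2 00 → P3 → Q4 → Q5 → U5 → 00 = 83; combined 99.

Minimum combined distance: 99 km.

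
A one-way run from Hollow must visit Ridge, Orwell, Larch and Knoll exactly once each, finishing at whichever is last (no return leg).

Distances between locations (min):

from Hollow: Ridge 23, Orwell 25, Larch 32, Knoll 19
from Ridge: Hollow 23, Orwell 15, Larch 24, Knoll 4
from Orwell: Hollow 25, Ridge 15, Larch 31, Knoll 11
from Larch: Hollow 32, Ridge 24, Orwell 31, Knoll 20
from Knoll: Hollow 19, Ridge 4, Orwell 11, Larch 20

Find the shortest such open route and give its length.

There are 4! = 24 possible orderings.
Hollow → Ridge → Orwell → Larch → Knoll: 23+15+31+20 = 89
Hollow → Ridge → Orwell → Knoll → Larch: 23+15+11+20 = 69
Hollow → Ridge → Larch → Orwell → Knoll: 23+24+31+11 = 89
Hollow → Ridge → Larch → Knoll → Orwell: 23+24+20+11 = 78
Hollow → Ridge → Knoll → Orwell → Larch: 23+4+11+31 = 69
Hollow → Ridge → Knoll → Larch → Orwell: 23+4+20+31 = 78
Hollow → Orwell → Ridge → Larch → Knoll: 25+15+24+20 = 84
Hollow → Orwell → Ridge → Knoll → Larch: 25+15+4+20 = 64
Hollow → Orwell → Larch → Ridge → Knoll: 25+31+24+4 = 84
Hollow → Orwell → Larch → Knoll → Ridge: 25+31+20+4 = 80
Hollow → Orwell → Knoll → Ridge → Larch: 25+11+4+24 = 64
Hollow → Orwell → Knoll → Larch → Ridge: 25+11+20+24 = 80
Hollow → Larch → Ridge → Orwell → Knoll: 32+24+15+11 = 82
Hollow → Larch → Ridge → Knoll → Orwell: 32+24+4+11 = 71
… (10 more)
The minimum is 64.
One shortest path: Hollow → Orwell → Ridge → Knoll → Larch.

64 min — the minimum one-way total.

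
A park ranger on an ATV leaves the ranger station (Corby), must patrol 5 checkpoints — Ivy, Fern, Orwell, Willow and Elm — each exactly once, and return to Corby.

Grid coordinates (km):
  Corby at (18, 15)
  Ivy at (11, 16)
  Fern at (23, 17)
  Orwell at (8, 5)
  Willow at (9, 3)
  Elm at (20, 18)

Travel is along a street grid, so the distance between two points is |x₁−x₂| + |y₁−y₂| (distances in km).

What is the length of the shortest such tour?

Minimum total distance: 60 km.

With 5 stops there are 5!/2 = 60 distinct round trips (a route and its reverse cost the same).
Corby-Ivy-Fern-Orwell-Willow-Elm-Corby: 8+13+27+3+26+5 = 82
Corby-Ivy-Fern-Orwell-Elm-Willow-Corby: 8+13+27+25+26+21 = 120
Corby-Ivy-Fern-Willow-Orwell-Elm-Corby: 8+13+28+3+25+5 = 82
Corby-Ivy-Fern-Willow-Elm-Orwell-Corby: 8+13+28+26+25+20 = 120
Corby-Ivy-Fern-Elm-Orwell-Willow-Corby: 8+13+4+25+3+21 = 74
Corby-Ivy-Fern-Elm-Willow-Orwell-Corby: 8+13+4+26+3+20 = 74
Corby-Ivy-Orwell-Fern-Willow-Elm-Corby: 8+14+27+28+26+5 = 108
Corby-Ivy-Orwell-Fern-Elm-Willow-Corby: 8+14+27+4+26+21 = 100
Corby-Ivy-Orwell-Willow-Fern-Elm-Corby: 8+14+3+28+4+5 = 62
Corby-Ivy-Orwell-Willow-Elm-Fern-Corby: 8+14+3+26+4+7 = 62
Corby-Ivy-Orwell-Elm-Fern-Willow-Corby: 8+14+25+4+28+21 = 100
Corby-Ivy-Orwell-Elm-Willow-Fern-Corby: 8+14+25+26+28+7 = 108
Corby-Ivy-Willow-Fern-Orwell-Elm-Corby: 8+15+28+27+25+5 = 108
Corby-Ivy-Willow-Fern-Elm-Orwell-Corby: 8+15+28+4+25+20 = 100
… (46 more)
Corby-Fern-Elm-Ivy-Orwell-Willow-Corby: 7+4+11+14+3+21 = 60  ← best
The minimum is 60.
One optimal route: Corby → Fern → Elm → Ivy → Orwell → Willow → Corby (or its reverse).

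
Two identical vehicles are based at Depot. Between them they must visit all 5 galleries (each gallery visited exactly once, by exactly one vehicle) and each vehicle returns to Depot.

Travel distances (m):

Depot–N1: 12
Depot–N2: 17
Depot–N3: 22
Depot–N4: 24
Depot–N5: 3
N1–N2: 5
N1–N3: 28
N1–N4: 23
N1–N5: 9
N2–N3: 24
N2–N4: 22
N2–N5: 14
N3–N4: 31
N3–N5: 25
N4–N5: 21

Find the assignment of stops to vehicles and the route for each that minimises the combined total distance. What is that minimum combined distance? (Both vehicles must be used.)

Check every non-empty split of the stops between the two vehicles; for each half take its own optimal tour:
  {N1} + {N2, N3, N4, N5}: 24 + 92 = 116
  {N2} + {N1, N3, N4, N5}: 34 + 88 = 122
  {N1, N2} + {N3, N4, N5}: 34 + 77 = 111
  {N3} + {N1, N2, N4, N5}: 44 + 63 = 107
  {N1, N3} + {N2, N4, N5}: 62 + 63 = 125
  {N2, N3} + {N1, N4, N5}: 63 + 59 = 122
  … (15 splits in total)
  {N1, N2, N3, N4} + {N5}: 92 + 6 = 98  ← best
Best: vehicle 1 Depot → N1 → N2 → N4 → N3 → Depot = 92; vehicle 2 Depot → N5 → Depot = 6; combined 98.

98 m — the smallest possible combined total.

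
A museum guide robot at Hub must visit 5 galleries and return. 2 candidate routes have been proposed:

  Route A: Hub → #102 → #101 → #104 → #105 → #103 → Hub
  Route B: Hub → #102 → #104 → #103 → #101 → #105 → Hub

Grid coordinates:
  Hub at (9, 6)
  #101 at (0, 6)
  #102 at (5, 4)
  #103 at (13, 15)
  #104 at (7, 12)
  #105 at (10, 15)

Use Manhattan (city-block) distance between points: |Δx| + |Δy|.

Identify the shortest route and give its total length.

Route A: 6 + 7 + 13 + 6 + 3 + 13 = 48
Route B: 6 + 10 + 9 + 22 + 19 + 10 = 76

Shortest is Route A, total 48.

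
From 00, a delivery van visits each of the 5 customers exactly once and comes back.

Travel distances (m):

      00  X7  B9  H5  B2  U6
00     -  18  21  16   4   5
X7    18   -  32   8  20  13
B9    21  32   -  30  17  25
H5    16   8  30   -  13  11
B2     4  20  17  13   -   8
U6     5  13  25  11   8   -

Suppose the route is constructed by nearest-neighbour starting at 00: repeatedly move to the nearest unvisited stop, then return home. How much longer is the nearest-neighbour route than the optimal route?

7 m longer than the optimal tour.

00: B2=4, U6=5, H5=16, X7=18, B9=21 ⇒ B2
B2: U6=8, H5=13, B9=17, X7=20 ⇒ U6
U6: H5=11, X7=13, B9=25 ⇒ H5
H5: X7=8, B9=30 ⇒ X7
X7: B9=32 ⇒ B9
NN route 00 → B2 → U6 → H5 → X7 → B9 → 00 costs 84.
Optimal: 00 → B9 → B2 → H5 → X7 → U6 → 00 costs 77 (by enumerating all 60 distinct tours).
Excess = 84 − 77 = 7.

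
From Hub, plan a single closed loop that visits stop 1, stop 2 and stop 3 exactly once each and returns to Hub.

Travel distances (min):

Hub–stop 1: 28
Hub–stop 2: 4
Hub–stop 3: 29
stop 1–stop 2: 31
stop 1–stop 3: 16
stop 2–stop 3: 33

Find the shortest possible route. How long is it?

Hub→stop 1→stop 2→stop 3→Hub: 28+31+33+29 = 121
Hub→stop 1→stop 3→stop 2→Hub: 28+16+33+4 = 81
Hub→stop 2→stop 1→stop 3→Hub: 4+31+16+29 = 80
The minimum is 80.
One optimal route: Hub → stop 2 → stop 1 → stop 3 → Hub (or its reverse).

Minimum total distance: 80 min.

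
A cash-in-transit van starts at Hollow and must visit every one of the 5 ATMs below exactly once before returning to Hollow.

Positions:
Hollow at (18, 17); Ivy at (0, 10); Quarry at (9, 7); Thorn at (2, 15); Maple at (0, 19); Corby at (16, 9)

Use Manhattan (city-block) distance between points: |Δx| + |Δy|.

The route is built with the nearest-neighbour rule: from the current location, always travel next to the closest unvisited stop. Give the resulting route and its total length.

64 along Hollow → Corby → Quarry → Ivy → Thorn → Maple → Hollow.

At Hollow the remaining stops are Corby 10, Thorn 18, Quarry 19, Maple 20, Ivy 25; go to Corby.
At Corby the remaining stops are Quarry 9, Ivy 17, Thorn 20, Maple 26; go to Quarry.
At Quarry the remaining stops are Ivy 12, Thorn 15, Maple 21; go to Ivy.
At Ivy the remaining stops are Thorn 7, Maple 9; go to Thorn.
At Thorn the remaining stops are Maple 6; go to Maple.
Return Maple→Hollow: 20.
Total = 10 + 9 + 12 + 7 + 6 + 20 = 64.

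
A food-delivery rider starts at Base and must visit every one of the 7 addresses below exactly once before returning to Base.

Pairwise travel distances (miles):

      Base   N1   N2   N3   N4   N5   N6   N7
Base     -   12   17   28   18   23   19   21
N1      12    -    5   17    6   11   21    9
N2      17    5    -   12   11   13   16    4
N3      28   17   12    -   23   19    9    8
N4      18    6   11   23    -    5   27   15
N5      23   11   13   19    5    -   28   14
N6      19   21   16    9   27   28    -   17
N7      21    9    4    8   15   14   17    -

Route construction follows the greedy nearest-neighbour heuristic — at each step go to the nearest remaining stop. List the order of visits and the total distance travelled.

At Base the remaining stops are N1 12, N2 17, N4 18, N6 19, N7 21, N5 23, N3 28; go to N1.
At N1 the remaining stops are N2 5, N4 6, N7 9, N5 11, N3 17, N6 21; go to N2.
At N2 the remaining stops are N7 4, N4 11, N3 12, N5 13, N6 16; go to N7.
At N7 the remaining stops are N3 8, N5 14, N4 15, N6 17; go to N3.
At N3 the remaining stops are N6 9, N5 19, N4 23; go to N6.
At N6 the remaining stops are N4 27, N5 28; go to N4.
At N4 the remaining stops are N5 5; go to N5.
Return N5→Base: 23.
Total = 12 + 5 + 4 + 8 + 9 + 27 + 5 + 23 = 93.

93 miles along Base → N1 → N2 → N7 → N3 → N6 → N4 → N5 → Base.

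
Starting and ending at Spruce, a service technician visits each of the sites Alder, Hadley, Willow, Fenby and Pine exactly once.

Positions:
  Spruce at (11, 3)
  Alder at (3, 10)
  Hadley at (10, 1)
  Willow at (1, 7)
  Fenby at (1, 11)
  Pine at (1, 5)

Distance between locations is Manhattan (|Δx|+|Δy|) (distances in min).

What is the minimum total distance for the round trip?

40 min — the shortest possible round trip.

There are 60 distinct closed tours to check (reversals are equivalent).
Spruce → Alder → Hadley → Willow → Fenby → Pine → Spruce: 15+16+15+4+6+12 = 68
Spruce → Alder → Hadley → Willow → Pine → Fenby → Spruce: 15+16+15+2+6+18 = 72
Spruce → Alder → Hadley → Fenby → Willow → Pine → Spruce: 15+16+19+4+2+12 = 68
Spruce → Alder → Hadley → Fenby → Pine → Willow → Spruce: 15+16+19+6+2+14 = 72
Spruce → Alder → Hadley → Pine → Willow → Fenby → Spruce: 15+16+13+2+4+18 = 68
Spruce → Alder → Hadley → Pine → Fenby → Willow → Spruce: 15+16+13+6+4+14 = 68
Spruce → Alder → Willow → Hadley → Fenby → Pine → Spruce: 15+5+15+19+6+12 = 72
Spruce → Alder → Willow → Hadley → Pine → Fenby → Spruce: 15+5+15+13+6+18 = 72
Spruce → Alder → Willow → Fenby → Hadley → Pine → Spruce: 15+5+4+19+13+12 = 68
Spruce → Alder → Willow → Fenby → Pine → Hadley → Spruce: 15+5+4+6+13+3 = 46
Spruce → Alder → Willow → Pine → Hadley → Fenby → Spruce: 15+5+2+13+19+18 = 72
Spruce → Alder → Willow → Pine → Fenby → Hadley → Spruce: 15+5+2+6+19+3 = 50
Spruce → Alder → Fenby → Hadley → Willow → Pine → Spruce: 15+3+19+15+2+12 = 66
Spruce → Alder → Fenby → Hadley → Pine → Willow → Spruce: 15+3+19+13+2+14 = 66
… (46 more)
Spruce → Alder → Fenby → Willow → Pine → Hadley → Spruce: 15+3+4+2+13+3 = 40  ← best
The minimum is 40.
One optimal route: Spruce → Alder → Fenby → Willow → Pine → Hadley → Spruce (or its reverse).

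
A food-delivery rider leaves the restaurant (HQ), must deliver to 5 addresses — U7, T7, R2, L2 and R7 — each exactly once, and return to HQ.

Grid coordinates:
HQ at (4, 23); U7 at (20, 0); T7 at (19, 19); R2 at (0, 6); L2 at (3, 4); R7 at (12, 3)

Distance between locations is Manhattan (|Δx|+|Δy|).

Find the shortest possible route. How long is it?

Shortest round trip = 86.

There are 60 distinct closed tours to check (reversals are equivalent).
HQ → U7 → T7 → R2 → L2 → R7 → HQ: 39+20+32+5+10+28 = 134
HQ → U7 → T7 → R2 → R7 → L2 → HQ: 39+20+32+15+10+20 = 136
HQ → U7 → T7 → L2 → R2 → R7 → HQ: 39+20+31+5+15+28 = 138
HQ → U7 → T7 → L2 → R7 → R2 → HQ: 39+20+31+10+15+21 = 136
HQ → U7 → T7 → R7 → R2 → L2 → HQ: 39+20+23+15+5+20 = 122
HQ → U7 → T7 → R7 → L2 → R2 → HQ: 39+20+23+10+5+21 = 118
HQ → U7 → R2 → T7 → L2 → R7 → HQ: 39+26+32+31+10+28 = 166
HQ → U7 → R2 → T7 → R7 → L2 → HQ: 39+26+32+23+10+20 = 150
HQ → U7 → R2 → L2 → T7 → R7 → HQ: 39+26+5+31+23+28 = 152
HQ → U7 → R2 → L2 → R7 → T7 → HQ: 39+26+5+10+23+19 = 122
HQ → U7 → R2 → R7 → T7 → L2 → HQ: 39+26+15+23+31+20 = 154
HQ → U7 → R2 → R7 → L2 → T7 → HQ: 39+26+15+10+31+19 = 140
HQ → U7 → L2 → T7 → R2 → R7 → HQ: 39+21+31+32+15+28 = 166
HQ → U7 → L2 → T7 → R7 → R2 → HQ: 39+21+31+23+15+21 = 150
… (46 more)
HQ → T7 → U7 → R7 → L2 → R2 → HQ: 19+20+11+10+5+21 = 86  ← best
The minimum is 86.
One optimal route: HQ → T7 → U7 → R7 → L2 → R2 → HQ (or its reverse).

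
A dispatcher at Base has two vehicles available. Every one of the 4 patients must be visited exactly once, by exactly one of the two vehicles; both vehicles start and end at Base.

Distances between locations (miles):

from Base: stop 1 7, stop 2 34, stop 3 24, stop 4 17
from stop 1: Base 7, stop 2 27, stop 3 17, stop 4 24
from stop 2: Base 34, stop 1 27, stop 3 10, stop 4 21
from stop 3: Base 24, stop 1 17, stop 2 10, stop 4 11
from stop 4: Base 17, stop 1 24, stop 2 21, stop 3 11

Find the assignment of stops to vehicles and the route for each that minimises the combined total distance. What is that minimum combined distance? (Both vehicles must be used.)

86 miles — the smallest possible combined total.

Check every non-empty split of the stops between the two vehicles; for each half take its own optimal tour:
  {stop 1} + {stop 2, stop 3, stop 4}: 14 + 72 = 86
  {stop 2} + {stop 1, stop 3, stop 4}: 68 + 52 = 120
  {stop 1, stop 2} + {stop 3, stop 4}: 68 + 52 = 120
  {stop 3} + {stop 1, stop 2, stop 4}: 48 + 72 = 120
  {stop 1, stop 3} + {stop 2, stop 4}: 48 + 72 = 120
  {stop 2, stop 3} + {stop 1, stop 4}: 68 + 48 = 116
  … (7 splits in total)
Best: vehicle 1 Base → stop 1 → Base = 14; vehicle 2 Base → stop 2 → stop 3 → stop 4 → Base = 72; combined 86.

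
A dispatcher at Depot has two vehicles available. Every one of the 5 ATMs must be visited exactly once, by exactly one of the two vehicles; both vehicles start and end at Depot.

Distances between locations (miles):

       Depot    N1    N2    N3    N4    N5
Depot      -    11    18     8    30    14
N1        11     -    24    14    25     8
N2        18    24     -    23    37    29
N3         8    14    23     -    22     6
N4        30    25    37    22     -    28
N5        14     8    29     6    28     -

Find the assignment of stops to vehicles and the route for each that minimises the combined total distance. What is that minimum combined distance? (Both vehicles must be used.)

Minimum combined distance: 113 miles.

Check every non-empty split of the stops between the two vehicles; for each half take its own optimal tour:
  {N1} + {N2, N3, N4, N5}: 22 + 97 = 119
  {N2} + {N1, N3, N4, N5}: 36 + 77 = 113
  {N1, N2} + {N3, N4, N5}: 53 + 72 = 125
  {N3} + {N1, N2, N4, N5}: 16 + 102 = 118
  {N1, N3} + {N2, N4, N5}: 33 + 97 = 130
  {N2, N3} + {N1, N4, N5}: 49 + 77 = 126
  … (15 splits in total)
Best: vehicle 1 Depot → N2 → Depot = 36; vehicle 2 Depot → N1 → N5 → N3 → N4 → Depot = 77; combined 113.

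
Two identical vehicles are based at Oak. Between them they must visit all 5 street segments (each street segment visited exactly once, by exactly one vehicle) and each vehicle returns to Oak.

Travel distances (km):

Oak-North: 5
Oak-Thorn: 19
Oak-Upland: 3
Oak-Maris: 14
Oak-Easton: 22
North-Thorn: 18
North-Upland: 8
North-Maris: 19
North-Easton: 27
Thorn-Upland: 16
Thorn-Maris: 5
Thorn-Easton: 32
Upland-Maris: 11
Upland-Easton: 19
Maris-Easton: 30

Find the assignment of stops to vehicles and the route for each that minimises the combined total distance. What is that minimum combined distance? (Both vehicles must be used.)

Try each way of splitting the stops between the two vehicles (each non-empty) and, for each split, find the best tour for each vehicle:
  {North} + {Thorn, Upland, Maris, Easton}: 10 + 73 = 83
  {Thorn} + {North, Upland, Maris, Easton}: 38 + 76 = 114
  {North, Thorn} + {Upland, Maris, Easton}: 42 + 66 = 108
  {Upland} + {North, Thorn, Maris, Easton}: 6 + 80 = 86
  {North, Upland} + {Thorn, Maris, Easton}: 16 + 73 = 89
  {Thorn, Upland} + {North, Maris, Easton}: 38 + 76 = 114
  … (15 splits in total)
Best: vehicle 1 Oak → North → Oak = 10; vehicle 2 Oak → Upland → Maris → Thorn → Easton → Oak = 73; combined 83.

83 km — the smallest possible combined total.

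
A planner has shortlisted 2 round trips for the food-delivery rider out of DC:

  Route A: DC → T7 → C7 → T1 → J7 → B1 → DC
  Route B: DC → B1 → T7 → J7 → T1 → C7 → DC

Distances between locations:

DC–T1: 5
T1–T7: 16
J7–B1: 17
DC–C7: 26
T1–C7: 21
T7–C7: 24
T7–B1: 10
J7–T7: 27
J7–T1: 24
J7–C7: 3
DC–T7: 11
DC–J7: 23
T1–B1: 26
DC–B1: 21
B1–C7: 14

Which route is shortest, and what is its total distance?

118 — Route A is the shortest.

Route A: 11 + 24 + 21 + 24 + 17 + 21 = 118
Route B: 21 + 10 + 27 + 24 + 21 + 26 = 129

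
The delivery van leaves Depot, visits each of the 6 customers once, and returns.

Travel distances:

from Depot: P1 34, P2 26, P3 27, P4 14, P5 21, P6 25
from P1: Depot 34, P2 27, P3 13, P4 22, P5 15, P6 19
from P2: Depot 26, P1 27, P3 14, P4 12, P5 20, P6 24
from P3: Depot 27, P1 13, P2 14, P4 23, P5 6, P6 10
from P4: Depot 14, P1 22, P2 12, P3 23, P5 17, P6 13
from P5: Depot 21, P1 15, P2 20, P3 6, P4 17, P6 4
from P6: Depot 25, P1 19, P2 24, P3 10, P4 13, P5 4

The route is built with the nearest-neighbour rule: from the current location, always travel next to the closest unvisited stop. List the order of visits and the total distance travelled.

Total distance 103 via the nearest-neighbour route Depot → P4 → P2 → P3 → P5 → P6 → P1 → Depot.

Depot → [P4:14 / P5:21 / P6:25 / P2:26 / P3:27 / P1:34] → P4 (14)
P4 → [P2:12 / P6:13 / P5:17 / P1:22 / P3:23] → P2 (12)
P2 → [P3:14 / P5:20 / P6:24 / P1:27] → P3 (14)
P3 → [P5:6 / P6:10 / P1:13] → P5 (6)
P5 → [P6:4 / P1:15] → P6 (4)
P6 → [P1:19] → P1 (19)
Return P1→Depot: 34.
Total = 14 + 12 + 14 + 6 + 4 + 19 + 34 = 103.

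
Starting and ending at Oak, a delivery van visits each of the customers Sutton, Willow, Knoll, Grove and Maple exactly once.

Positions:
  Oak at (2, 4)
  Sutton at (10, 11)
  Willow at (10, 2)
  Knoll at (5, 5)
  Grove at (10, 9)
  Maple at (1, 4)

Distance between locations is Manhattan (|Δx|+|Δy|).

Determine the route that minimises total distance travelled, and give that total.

There are 60 distinct closed tours to check (reversals are equivalent).
Oak-Sutton-Willow-Knoll-Grove-Maple-Oak: 15+9+8+9+14+1 = 56
Oak-Sutton-Willow-Knoll-Maple-Grove-Oak: 15+9+8+5+14+13 = 64
Oak-Sutton-Willow-Grove-Knoll-Maple-Oak: 15+9+7+9+5+1 = 46
Oak-Sutton-Willow-Grove-Maple-Knoll-Oak: 15+9+7+14+5+4 = 54
Oak-Sutton-Willow-Maple-Knoll-Grove-Oak: 15+9+11+5+9+13 = 62
Oak-Sutton-Willow-Maple-Grove-Knoll-Oak: 15+9+11+14+9+4 = 62
Oak-Sutton-Knoll-Willow-Grove-Maple-Oak: 15+11+8+7+14+1 = 56
Oak-Sutton-Knoll-Willow-Maple-Grove-Oak: 15+11+8+11+14+13 = 72
Oak-Sutton-Knoll-Grove-Willow-Maple-Oak: 15+11+9+7+11+1 = 54
Oak-Sutton-Knoll-Grove-Maple-Willow-Oak: 15+11+9+14+11+10 = 70
Oak-Sutton-Knoll-Maple-Willow-Grove-Oak: 15+11+5+11+7+13 = 62
Oak-Sutton-Knoll-Maple-Grove-Willow-Oak: 15+11+5+14+7+10 = 62
Oak-Sutton-Grove-Willow-Knoll-Maple-Oak: 15+2+7+8+5+1 = 38
Oak-Sutton-Grove-Willow-Maple-Knoll-Oak: 15+2+7+11+5+4 = 44
… (46 more)
Oak-Willow-Sutton-Grove-Knoll-Maple-Oak: 10+9+2+9+5+1 = 36  ← best
The minimum is 36.
One optimal route: Oak → Willow → Sutton → Grove → Knoll → Maple → Oak (or its reverse).

36 — the shortest possible round trip.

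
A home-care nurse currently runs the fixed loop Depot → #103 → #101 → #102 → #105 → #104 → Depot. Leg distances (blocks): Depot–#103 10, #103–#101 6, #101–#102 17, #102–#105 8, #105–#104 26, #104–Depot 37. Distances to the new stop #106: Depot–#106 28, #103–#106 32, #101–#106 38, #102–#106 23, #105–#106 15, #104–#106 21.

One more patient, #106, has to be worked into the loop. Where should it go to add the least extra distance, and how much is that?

Insertion cost between consecutive stops i–j is d(i,#106) + d(#106,j) − d(i,j):
  between Depot and #103: 28 + 32 − 10 = 50
  between #103 and #101: 32 + 38 − 6 = 64
  between #101 and #102: 38 + 23 − 17 = 44
  between #102 and #105: 23 + 15 − 8 = 30
  between #105 and #104: 15 + 21 − 26 = 10
  between #104 and Depot: 21 + 28 − 37 = 12
Cheapest insertion is between #105 and #104, adding 10.
New total = 104 + 10 = 114.

Adding 10 blocks by placing #106 on the #105–#104 leg.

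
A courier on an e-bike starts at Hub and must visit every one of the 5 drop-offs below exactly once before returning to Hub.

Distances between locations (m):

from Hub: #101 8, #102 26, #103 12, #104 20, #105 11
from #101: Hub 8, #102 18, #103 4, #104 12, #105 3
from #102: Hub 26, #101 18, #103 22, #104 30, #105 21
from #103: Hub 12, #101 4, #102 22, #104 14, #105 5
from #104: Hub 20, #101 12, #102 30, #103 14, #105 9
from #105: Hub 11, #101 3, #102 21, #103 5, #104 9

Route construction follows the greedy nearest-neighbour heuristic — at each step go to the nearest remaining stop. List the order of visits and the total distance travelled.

86 m along Hub → #101 → #105 → #103 → #104 → #102 → Hub.

At Hub the remaining stops are #101 8, #105 11, #103 12, #104 20, #102 26; go to #101.
At #101 the remaining stops are #105 3, #103 4, #104 12, #102 18; go to #105.
At #105 the remaining stops are #103 5, #104 9, #102 21; go to #103.
At #103 the remaining stops are #104 14, #102 22; go to #104.
At #104 the remaining stops are #102 30; go to #102.
Return #102→Hub: 26.
Total = 8 + 3 + 5 + 14 + 30 + 26 = 86.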